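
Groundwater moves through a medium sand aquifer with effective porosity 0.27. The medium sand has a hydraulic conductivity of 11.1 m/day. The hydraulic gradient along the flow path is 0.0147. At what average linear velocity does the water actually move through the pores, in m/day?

Hydraulic gradient i = 0.0147.
Darcy flux q = K · i = 11.10 × 0.01470 = 0.1632 m/day.
Seepage velocity v = q / n_e = 0.1632 / 0.27 = 0.6043 m/day.

0.604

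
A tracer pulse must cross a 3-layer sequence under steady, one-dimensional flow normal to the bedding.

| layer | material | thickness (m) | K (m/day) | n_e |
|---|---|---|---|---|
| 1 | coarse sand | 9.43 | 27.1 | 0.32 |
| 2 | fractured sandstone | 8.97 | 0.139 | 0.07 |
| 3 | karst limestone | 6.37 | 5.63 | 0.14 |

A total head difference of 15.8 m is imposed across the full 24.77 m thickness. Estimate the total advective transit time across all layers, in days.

19.0

With flow normal to the layers, continuity requires the same specific discharge q through every layer.
Σ(b_i/K_i) = 9.43/27.1 + 8.97/0.139 + 6.37/5.63 = 66.01 d.
q = Δh / Σ(b_i/K_i) = 15.8 / 66.01 = 0.2394 m/day.
In each layer the seepage velocity is v_i = q/n_i, so the layer transit time is t_i = b_i·n_i / q:
  layer 1 (coarse sand): t_1 = 9.43 × 0.32 / 0.2394 = 12.61 d
  layer 2 (fractured sandstone): t_2 = 8.97 × 0.07 / 0.2394 = 2.623 d
  layer 3 (karst limestone): t_3 = 6.37 × 0.14 / 0.2394 = 3.726 d
Total t = Σ t_i = 18.96 days.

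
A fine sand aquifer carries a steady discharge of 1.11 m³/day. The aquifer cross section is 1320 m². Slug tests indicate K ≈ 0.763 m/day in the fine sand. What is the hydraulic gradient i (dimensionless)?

0.00110

From Q = K·A·i, i = Q / (K·A) = 1.11 / (0.7630 × 1320) = 0.001102.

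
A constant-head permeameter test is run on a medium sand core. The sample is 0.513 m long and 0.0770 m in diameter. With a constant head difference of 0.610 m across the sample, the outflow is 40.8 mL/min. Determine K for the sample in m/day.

Cross-sectional area A = π·(d/2)² = π × (0.0770/2)² = 0.004657 m².
Convert discharge: 40.8 mL/min = 6.800e-07 m³/s.
Darcy's law rearranged: K = Q·L / (A·Δh) = 6.800e-07 × 0.513 / (0.004657 × 0.610) = 0.0001228 m/s = 10.61 m/day.

10.6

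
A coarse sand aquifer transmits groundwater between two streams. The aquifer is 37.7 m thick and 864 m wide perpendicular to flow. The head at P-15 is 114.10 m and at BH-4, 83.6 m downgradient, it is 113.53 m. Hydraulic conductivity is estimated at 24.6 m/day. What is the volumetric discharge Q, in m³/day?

5460

Cross-sectional area A = 864 × 37.7 = 32573 m².
Hydraulic gradient i = (114.10 − 113.53) / 83.6 = 0.57 / 83.6 = 0.006818.
Darcy's law: Q = K · A · i = 24.60 × 32573 × 0.006818 = 5463 m³/day.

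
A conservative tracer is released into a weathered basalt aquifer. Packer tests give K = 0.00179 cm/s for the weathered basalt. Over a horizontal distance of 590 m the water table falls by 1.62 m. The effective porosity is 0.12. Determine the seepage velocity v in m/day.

0.0354

Convert K: 0.00179 cm/s × 864 = 1.547 m/day.
Hydraulic gradient i = Δh / L = 1.62 / 590 = 0.002746.
Darcy flux q = K · i = 1.547 × 0.002746 = 0.004246 m/day.
Seepage velocity v = q / n_e = 0.004246 / 0.12 = 0.03539 m/day.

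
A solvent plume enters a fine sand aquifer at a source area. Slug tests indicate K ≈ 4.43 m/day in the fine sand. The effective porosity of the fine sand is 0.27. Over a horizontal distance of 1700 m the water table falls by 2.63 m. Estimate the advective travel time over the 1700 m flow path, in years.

Hydraulic gradient i = Δh / L = 2.63 / 1700 = 0.001547.
Darcy flux q = K · i = 4.430 × 0.001547 = 0.006853 m/day.
Seepage velocity v = q / n_e = 0.006853 / 0.27 = 0.02538 m/day.
Travel time t = L / v = 1700 / 0.02538 = 66973 days = 183.4 years.

183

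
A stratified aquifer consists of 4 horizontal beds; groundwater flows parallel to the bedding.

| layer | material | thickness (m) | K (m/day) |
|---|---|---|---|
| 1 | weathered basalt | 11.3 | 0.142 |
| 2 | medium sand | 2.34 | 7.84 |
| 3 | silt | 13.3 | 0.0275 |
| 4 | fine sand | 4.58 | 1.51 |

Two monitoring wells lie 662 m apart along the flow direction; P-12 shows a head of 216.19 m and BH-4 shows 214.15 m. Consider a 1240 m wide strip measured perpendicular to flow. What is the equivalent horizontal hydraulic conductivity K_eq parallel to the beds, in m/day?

Flow is parallel to layering, so each bed carries its own Darcy discharge and the transmissivities add.
Σ(K_i·b_i) = 0.142×11.3 + 7.84×2.34 + 0.0275×13.3 + 1.51×4.58 = 27.23 m²/day.
Total thickness b = 31.52 m, so K_eq = Σ(K_i·b_i)/b = 0.8640 m/day.

0.864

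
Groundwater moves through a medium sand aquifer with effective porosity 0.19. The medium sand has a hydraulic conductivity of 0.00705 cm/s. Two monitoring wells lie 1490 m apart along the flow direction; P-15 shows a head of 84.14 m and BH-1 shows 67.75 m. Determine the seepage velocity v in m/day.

0.353

Convert K: 0.00705 cm/s × 864 = 6.091 m/day.
Hydraulic gradient i = (84.14 − 67.75) / 1490 = 16.39 / 1490 = 0.01100.
Darcy flux q = K · i = 6.091 × 0.01100 = 0.06700 m/day.
Seepage velocity v = q / n_e = 0.06700 / 0.19 = 0.3526 m/day.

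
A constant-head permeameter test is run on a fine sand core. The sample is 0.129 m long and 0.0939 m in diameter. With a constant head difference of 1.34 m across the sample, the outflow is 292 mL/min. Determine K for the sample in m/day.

5.85

Cross-sectional area A = π·(d/2)² = π × (0.0939/2)² = 0.006925 m².
Convert discharge: 292 mL/min = 4.867e-06 m³/s.
Darcy's law rearranged: K = Q·L / (A·Δh) = 4.867e-06 × 0.129 / (0.006925 × 1.34) = 6.765e-05 m/s = 5.845 m/day.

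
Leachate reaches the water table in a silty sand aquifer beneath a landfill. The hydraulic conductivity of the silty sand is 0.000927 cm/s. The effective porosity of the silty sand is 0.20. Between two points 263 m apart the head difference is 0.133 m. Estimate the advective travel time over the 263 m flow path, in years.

Convert K: 0.000927 cm/s × 864 = 0.8009 m/day.
Hydraulic gradient i = Δh / L = 0.133 / 263 = 0.0005057.
Darcy flux q = K · i = 0.8009 × 0.0005057 = 0.0004050 m/day.
Seepage velocity v = q / n_e = 0.0004050 / 0.20 = 0.002025 m/day.
Travel time t = L / v = 263 / 0.002025 = 1.299e+05 days = 355.6 years.

356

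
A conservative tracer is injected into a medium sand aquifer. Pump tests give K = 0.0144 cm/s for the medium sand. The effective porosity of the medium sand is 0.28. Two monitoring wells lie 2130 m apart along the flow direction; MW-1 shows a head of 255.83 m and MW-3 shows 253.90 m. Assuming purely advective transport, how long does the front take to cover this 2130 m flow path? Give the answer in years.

145

Convert K: 0.0144 cm/s × 864 = 12.44 m/day.
Hydraulic gradient i = (255.83 − 253.90) / 2130 = 1.93 / 2130 = 0.0009061.
Darcy flux q = K · i = 12.44 × 0.0009061 = 0.01127 m/day.
Seepage velocity v = q / n_e = 0.01127 / 0.28 = 0.04026 m/day.
Travel time t = L / v = 2130 / 0.04026 = 52903 days = 144.8 years.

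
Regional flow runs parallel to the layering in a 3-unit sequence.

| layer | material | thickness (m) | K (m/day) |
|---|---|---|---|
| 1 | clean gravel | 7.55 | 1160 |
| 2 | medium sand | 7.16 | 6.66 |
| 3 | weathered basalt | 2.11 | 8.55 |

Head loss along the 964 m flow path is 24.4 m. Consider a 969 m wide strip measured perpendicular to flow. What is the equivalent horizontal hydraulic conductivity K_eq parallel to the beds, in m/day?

525

Flow is parallel to layering, so each bed carries its own Darcy discharge and the transmissivities add.
Σ(K_i·b_i) = 1160×7.55 + 6.66×7.16 + 8.55×2.11 = 8824 m²/day.
Total thickness b = 16.82 m, so K_eq = Σ(K_i·b_i)/b = 524.6 m/day.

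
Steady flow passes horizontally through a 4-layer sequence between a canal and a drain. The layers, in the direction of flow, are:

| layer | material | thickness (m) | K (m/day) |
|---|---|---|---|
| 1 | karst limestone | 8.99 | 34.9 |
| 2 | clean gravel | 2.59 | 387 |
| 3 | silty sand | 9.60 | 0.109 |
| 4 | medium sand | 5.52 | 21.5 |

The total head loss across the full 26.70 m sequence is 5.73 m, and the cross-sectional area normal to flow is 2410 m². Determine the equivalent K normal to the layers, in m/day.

0.301

Flow is perpendicular to layering, so the layers act in series and the equivalent K is the thickness-weighted harmonic mean.
Total thickness L = 8.99 + 2.59 + 9.60 + 5.52 = 26.70 m.
Σ(b_i/K_i) = 8.99/34.9 + 2.59/387 + 9.60/0.109 + 5.52/21.5 = 88.59 d.
K_eq = L / Σ(b_i/K_i) = 26.70 / 88.59 = 0.3014 m/day.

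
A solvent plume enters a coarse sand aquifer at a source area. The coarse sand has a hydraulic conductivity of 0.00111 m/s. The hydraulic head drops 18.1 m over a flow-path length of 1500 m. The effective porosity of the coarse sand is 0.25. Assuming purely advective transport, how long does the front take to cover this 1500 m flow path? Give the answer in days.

324

Convert K: 0.00111 m/s × 86400 = 95.90 m/day.
Hydraulic gradient i = Δh / L = 18.1 / 1500 = 0.01207.
Darcy flux q = K · i = 95.90 × 0.01207 = 1.157 m/day.
Seepage velocity v = q / n_e = 1.157 / 0.25 = 4.629 m/day.
Travel time t = L / v = 1500 / 4.629 = 324.0 days.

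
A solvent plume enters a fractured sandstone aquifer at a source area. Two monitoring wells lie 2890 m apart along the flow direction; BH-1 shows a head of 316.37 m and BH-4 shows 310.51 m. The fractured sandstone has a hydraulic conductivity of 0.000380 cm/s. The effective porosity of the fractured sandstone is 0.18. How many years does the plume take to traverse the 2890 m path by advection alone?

Convert K: 0.000380 cm/s × 864 = 0.3283 m/day.
Hydraulic gradient i = (316.37 − 310.51) / 2890 = 5.86 / 2890 = 0.002028.
Darcy flux q = K · i = 0.3283 × 0.002028 = 0.0006657 m/day.
Seepage velocity v = q / n_e = 0.0006657 / 0.18 = 0.003698 m/day.
Travel time t = L / v = 2890 / 0.003698 = 7.814e+05 days = 2139 years.

2140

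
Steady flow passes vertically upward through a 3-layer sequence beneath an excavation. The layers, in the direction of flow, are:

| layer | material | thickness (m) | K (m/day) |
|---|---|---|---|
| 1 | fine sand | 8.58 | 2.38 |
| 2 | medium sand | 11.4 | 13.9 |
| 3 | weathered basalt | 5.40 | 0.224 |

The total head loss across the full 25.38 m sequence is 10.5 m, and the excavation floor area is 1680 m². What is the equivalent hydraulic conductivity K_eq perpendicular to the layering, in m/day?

Flow is perpendicular to layering, so the layers act in series and the equivalent K is the thickness-weighted harmonic mean.
Total thickness L = 8.58 + 11.4 + 5.40 = 25.38 m.
Σ(b_i/K_i) = 8.58/2.38 + 11.4/13.9 + 5.40/0.224 = 28.53 d.
K_eq = L / Σ(b_i/K_i) = 25.38 / 28.53 = 0.8895 m/day.

0.890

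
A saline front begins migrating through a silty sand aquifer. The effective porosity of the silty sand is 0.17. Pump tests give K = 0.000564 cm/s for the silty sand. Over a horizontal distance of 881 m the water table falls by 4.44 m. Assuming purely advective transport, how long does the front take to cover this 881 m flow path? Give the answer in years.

Convert K: 0.000564 cm/s × 864 = 0.4873 m/day.
Hydraulic gradient i = Δh / L = 4.44 / 881 = 0.005040.
Darcy flux q = K · i = 0.4873 × 0.005040 = 0.002456 m/day.
Seepage velocity v = q / n_e = 0.002456 / 0.17 = 0.01445 m/day.
Travel time t = L / v = 881 / 0.01445 = 60985 days = 167.0 years.

167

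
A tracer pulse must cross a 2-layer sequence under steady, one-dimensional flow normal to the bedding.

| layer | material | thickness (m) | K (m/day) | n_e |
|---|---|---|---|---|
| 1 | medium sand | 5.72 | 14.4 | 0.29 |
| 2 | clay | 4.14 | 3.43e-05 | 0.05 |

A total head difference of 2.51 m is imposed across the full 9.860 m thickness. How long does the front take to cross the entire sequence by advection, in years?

246

With flow normal to the layers, continuity requires the same specific discharge q through every layer.
Σ(b_i/K_i) = 5.72/14.4 + 4.14/3.43e-05 = 1.207e+05 d.
q = Δh / Σ(b_i/K_i) = 2.51 / 1.207e+05 = 2.080e-05 m/day.
In each layer the seepage velocity is v_i = q/n_i, so the layer transit time is t_i = b_i·n_i / q:
  layer 1 (medium sand): t_1 = 5.72 × 0.29 / 2.080e-05 = 79768 d
  layer 2 (clay): t_2 = 4.14 × 0.05 / 2.080e-05 = 9954 d
Total t = Σ t_i = 89722 days = 245.6 years.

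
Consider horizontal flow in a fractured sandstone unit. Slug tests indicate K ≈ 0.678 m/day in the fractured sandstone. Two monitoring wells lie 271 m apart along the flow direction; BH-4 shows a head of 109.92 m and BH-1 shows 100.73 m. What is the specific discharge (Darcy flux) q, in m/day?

0.0230

Hydraulic gradient i = (109.92 − 100.73) / 271 = 9.19 / 271 = 0.03391.
Specific discharge q = K · i = 0.6780 × 0.03391 = 0.02299 m/day.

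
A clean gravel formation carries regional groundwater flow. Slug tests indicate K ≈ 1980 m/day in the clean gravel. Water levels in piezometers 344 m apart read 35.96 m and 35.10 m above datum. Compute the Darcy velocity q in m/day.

4.95

Hydraulic gradient i = (35.96 − 35.10) / 344 = 0.86 / 344 = 0.002500.
Specific discharge q = K · i = 1980 × 0.002500 = 4.950 m/day.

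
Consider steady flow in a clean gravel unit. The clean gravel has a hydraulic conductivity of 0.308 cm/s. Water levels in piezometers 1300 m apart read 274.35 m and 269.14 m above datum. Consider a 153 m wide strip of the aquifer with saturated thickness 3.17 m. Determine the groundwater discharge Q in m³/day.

Convert K: 0.308 cm/s × 864 = 266.1 m/day.
Cross-sectional area A = 153 × 3.17 = 485.0 m².
Hydraulic gradient i = (274.35 − 269.14) / 1300 = 5.21 / 1300 = 0.004008.
Darcy's law: Q = K · A · i = 266.1 × 485.0 × 0.004008 = 517.3 m³/day.

517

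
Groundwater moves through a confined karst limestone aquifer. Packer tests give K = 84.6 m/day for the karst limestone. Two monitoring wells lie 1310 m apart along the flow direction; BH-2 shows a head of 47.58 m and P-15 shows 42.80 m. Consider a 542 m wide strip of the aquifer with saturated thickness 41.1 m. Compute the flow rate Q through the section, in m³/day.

Cross-sectional area A = 542 × 41.1 = 22276 m².
Hydraulic gradient i = (47.58 − 42.80) / 1310 = 4.78 / 1310 = 0.003649.
Darcy's law: Q = K · A · i = 84.60 × 22276 × 0.003649 = 6877 m³/day.

6880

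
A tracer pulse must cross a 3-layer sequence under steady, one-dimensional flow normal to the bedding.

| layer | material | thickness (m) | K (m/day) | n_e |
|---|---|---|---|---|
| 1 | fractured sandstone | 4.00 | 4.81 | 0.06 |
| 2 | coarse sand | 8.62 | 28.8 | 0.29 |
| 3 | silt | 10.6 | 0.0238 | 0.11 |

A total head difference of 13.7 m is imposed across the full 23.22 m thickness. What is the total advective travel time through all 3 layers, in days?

127

With flow normal to the layers, continuity requires the same specific discharge q through every layer.
Σ(b_i/K_i) = 4.00/4.81 + 8.62/28.8 + 10.6/0.0238 = 446.5 d.
q = Δh / Σ(b_i/K_i) = 13.7 / 446.5 = 0.03068 m/day.
In each layer the seepage velocity is v_i = q/n_i, so the layer transit time is t_i = b_i·n_i / q:
  layer 1 (fractured sandstone): t_1 = 4.00 × 0.06 / 0.03068 = 7.822 d
  layer 2 (coarse sand): t_2 = 8.62 × 0.29 / 0.03068 = 81.47 d
  layer 3 (silt): t_3 = 10.6 × 0.11 / 0.03068 = 38.00 d
Total t = Σ t_i = 127.3 days.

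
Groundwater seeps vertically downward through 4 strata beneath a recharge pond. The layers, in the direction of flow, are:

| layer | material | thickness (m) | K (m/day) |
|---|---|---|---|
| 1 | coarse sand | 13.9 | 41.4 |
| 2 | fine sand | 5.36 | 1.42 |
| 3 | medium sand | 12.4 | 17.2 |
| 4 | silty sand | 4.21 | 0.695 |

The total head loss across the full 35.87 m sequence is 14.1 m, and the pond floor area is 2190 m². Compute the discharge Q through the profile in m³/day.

2840

Flow is perpendicular to layering, so the layers act in series and the equivalent K is the thickness-weighted harmonic mean.
Total thickness L = 13.9 + 5.36 + 12.4 + 4.21 = 35.87 m.
Σ(b_i/K_i) = 13.9/41.4 + 5.36/1.42 + 12.4/17.2 + 4.21/0.695 = 10.89 d.
K_eq = L / Σ(b_i/K_i) = 35.87 / 10.89 = 3.294 m/day.
Q = K_eq · A · (Δh/L) = 3.294 × 2190 × (14.1/35.87) = 2836 m³/day.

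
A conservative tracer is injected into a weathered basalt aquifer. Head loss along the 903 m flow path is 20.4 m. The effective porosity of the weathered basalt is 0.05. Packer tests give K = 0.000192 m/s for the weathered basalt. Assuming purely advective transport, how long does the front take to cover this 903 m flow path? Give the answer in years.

Convert K: 0.000192 m/s × 86400 = 16.59 m/day.
Hydraulic gradient i = Δh / L = 20.4 / 903 = 0.02259.
Darcy flux q = K · i = 16.59 × 0.02259 = 0.3748 m/day.
Seepage velocity v = q / n_e = 0.3748 / 0.05 = 7.495 m/day.
Travel time t = L / v = 903 / 7.495 = 120.5 days = 0.3298 years.

0.330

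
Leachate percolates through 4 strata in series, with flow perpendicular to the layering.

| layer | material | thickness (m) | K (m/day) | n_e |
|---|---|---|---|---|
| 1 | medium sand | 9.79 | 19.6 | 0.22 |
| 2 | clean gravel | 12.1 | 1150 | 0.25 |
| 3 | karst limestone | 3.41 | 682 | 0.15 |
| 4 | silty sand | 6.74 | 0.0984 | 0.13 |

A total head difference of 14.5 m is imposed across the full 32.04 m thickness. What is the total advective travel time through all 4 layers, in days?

With flow normal to the layers, continuity requires the same specific discharge q through every layer.
Σ(b_i/K_i) = 9.79/19.6 + 12.1/1150 + 3.41/682 + 6.74/0.0984 = 69.01 d.
q = Δh / Σ(b_i/K_i) = 14.5 / 69.01 = 0.2101 m/day.
In each layer the seepage velocity is v_i = q/n_i, so the layer transit time is t_i = b_i·n_i / q:
  layer 1 (medium sand): t_1 = 9.79 × 0.22 / 0.2101 = 10.25 d
  layer 2 (clean gravel): t_2 = 12.1 × 0.25 / 0.2101 = 14.40 d
  layer 3 (karst limestone): t_3 = 3.41 × 0.15 / 0.2101 = 2.434 d
  layer 4 (silty sand): t_4 = 6.74 × 0.13 / 0.2101 = 4.170 d
Total t = Σ t_i = 31.25 days.

31.3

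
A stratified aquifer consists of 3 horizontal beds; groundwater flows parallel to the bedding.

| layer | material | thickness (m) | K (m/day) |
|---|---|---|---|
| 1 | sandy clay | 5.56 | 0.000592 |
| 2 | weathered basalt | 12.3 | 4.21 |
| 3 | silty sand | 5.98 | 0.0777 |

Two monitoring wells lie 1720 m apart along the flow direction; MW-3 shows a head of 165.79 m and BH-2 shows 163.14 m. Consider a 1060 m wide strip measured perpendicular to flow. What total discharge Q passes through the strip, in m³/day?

85.3

Flow is parallel to layering, so each bed carries its own Darcy discharge and the transmissivities add.
Σ(K_i·b_i) = 0.000592×5.56 + 4.21×12.3 + 0.0777×5.98 = 52.25 m²/day.
Hydraulic gradient i = (165.79 − 163.14) / 1720 = 2.65 / 1720 = 0.001541.
Q = Σ(K_i·b_i) · W · i = 52.25 × 1060 × 0.001541 = 85.33 m³/day.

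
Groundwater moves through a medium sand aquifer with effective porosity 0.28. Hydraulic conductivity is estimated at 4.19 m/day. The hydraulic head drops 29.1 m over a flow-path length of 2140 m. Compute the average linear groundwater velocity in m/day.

Hydraulic gradient i = Δh / L = 29.1 / 2140 = 0.01360.
Darcy flux q = K · i = 4.190 × 0.01360 = 0.05698 m/day.
Seepage velocity v = q / n_e = 0.05698 / 0.28 = 0.2035 m/day.

0.203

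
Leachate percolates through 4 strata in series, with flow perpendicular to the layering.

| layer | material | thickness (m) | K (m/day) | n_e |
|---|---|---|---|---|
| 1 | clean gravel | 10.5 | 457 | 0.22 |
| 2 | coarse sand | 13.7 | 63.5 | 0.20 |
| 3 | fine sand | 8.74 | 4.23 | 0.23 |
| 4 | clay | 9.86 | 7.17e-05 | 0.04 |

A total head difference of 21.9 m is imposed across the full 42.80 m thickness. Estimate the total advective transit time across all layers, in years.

With flow normal to the layers, continuity requires the same specific discharge q through every layer.
Σ(b_i/K_i) = 10.5/457 + 13.7/63.5 + 8.74/4.23 + 9.86/7.17e-05 = 1.375e+05 d.
q = Δh / Σ(b_i/K_i) = 21.9 / 1.375e+05 = 0.0001592 m/day.
In each layer the seepage velocity is v_i = q/n_i, so the layer transit time is t_i = b_i·n_i / q:
  layer 1 (clean gravel): t_1 = 10.5 × 0.22 / 0.0001592 = 14506 d
  layer 2 (coarse sand): t_2 = 13.7 × 0.20 / 0.0001592 = 17206 d
  layer 3 (fine sand): t_3 = 8.74 × 0.23 / 0.0001592 = 12623 d
  layer 4 (clay): t_4 = 9.86 × 0.04 / 0.0001592 = 2477 d
Total t = Σ t_i = 46811 days = 128.2 years.

128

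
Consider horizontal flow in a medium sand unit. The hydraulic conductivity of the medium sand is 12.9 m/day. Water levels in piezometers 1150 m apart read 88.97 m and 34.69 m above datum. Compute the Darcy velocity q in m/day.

Hydraulic gradient i = (88.97 − 34.69) / 1150 = 54.28 / 1150 = 0.04720.
Specific discharge q = K · i = 12.90 × 0.04720 = 0.6089 m/day.

0.609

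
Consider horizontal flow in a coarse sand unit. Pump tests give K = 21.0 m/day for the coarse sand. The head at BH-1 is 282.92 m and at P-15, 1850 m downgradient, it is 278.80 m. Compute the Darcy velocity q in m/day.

0.0468

Hydraulic gradient i = (282.92 − 278.80) / 1850 = 4.12 / 1850 = 0.002227.
Specific discharge q = K · i = 21.00 × 0.002227 = 0.04677 m/day.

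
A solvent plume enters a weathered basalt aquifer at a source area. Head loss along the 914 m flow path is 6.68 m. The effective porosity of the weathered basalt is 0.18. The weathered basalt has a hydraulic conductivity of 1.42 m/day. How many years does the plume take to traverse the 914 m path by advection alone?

43.4

Hydraulic gradient i = Δh / L = 6.68 / 914 = 0.007309.
Darcy flux q = K · i = 1.420 × 0.007309 = 0.01038 m/day.
Seepage velocity v = q / n_e = 0.01038 / 0.18 = 0.05766 m/day.
Travel time t = L / v = 914 / 0.05766 = 15853 days = 43.40 years.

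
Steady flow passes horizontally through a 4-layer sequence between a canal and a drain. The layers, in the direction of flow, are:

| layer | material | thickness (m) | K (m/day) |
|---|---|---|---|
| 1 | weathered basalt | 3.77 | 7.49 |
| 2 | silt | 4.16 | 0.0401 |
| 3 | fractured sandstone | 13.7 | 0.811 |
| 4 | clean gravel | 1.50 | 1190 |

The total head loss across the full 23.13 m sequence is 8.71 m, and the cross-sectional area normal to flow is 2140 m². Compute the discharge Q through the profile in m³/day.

Flow is perpendicular to layering, so the layers act in series and the equivalent K is the thickness-weighted harmonic mean.
Total thickness L = 3.77 + 4.16 + 13.7 + 1.50 = 23.13 m.
Σ(b_i/K_i) = 3.77/7.49 + 4.16/0.0401 + 13.7/0.811 + 1.50/1190 = 121.1 d.
K_eq = L / Σ(b_i/K_i) = 23.13 / 121.1 = 0.1909 m/day.
Q = K_eq · A · (Δh/L) = 0.1909 × 2140 × (8.71/23.13) = 153.9 m³/day.

154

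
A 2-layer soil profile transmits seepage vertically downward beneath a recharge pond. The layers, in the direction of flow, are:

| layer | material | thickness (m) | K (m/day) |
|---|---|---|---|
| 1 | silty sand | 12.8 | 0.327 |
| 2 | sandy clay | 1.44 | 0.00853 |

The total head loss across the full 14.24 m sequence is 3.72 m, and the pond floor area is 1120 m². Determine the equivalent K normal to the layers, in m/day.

0.0685

Flow is perpendicular to layering, so the layers act in series and the equivalent K is the thickness-weighted harmonic mean.
Total thickness L = 12.8 + 1.44 = 14.24 m.
Σ(b_i/K_i) = 12.8/0.327 + 1.44/0.00853 = 208.0 d.
K_eq = L / Σ(b_i/K_i) = 14.24 / 208.0 = 0.06847 m/day.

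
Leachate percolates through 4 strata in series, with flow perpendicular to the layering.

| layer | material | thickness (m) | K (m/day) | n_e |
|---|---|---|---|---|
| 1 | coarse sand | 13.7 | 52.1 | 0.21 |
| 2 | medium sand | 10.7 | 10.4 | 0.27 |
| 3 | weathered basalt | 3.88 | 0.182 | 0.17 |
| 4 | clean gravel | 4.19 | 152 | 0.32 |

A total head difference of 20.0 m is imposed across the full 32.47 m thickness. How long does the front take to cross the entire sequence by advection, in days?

With flow normal to the layers, continuity requires the same specific discharge q through every layer.
Σ(b_i/K_i) = 13.7/52.1 + 10.7/10.4 + 3.88/0.182 + 4.19/152 = 22.64 d.
q = Δh / Σ(b_i/K_i) = 20.0 / 22.64 = 0.8835 m/day.
In each layer the seepage velocity is v_i = q/n_i, so the layer transit time is t_i = b_i·n_i / q:
  layer 1 (coarse sand): t_1 = 13.7 × 0.21 / 0.8835 = 3.256 d
  layer 2 (medium sand): t_2 = 10.7 × 0.27 / 0.8835 = 3.270 d
  layer 3 (weathered basalt): t_3 = 3.88 × 0.17 / 0.8835 = 0.7466 d
  layer 4 (clean gravel): t_4 = 4.19 × 0.32 / 0.8835 = 1.518 d
Total t = Σ t_i = 8.791 days.

8.79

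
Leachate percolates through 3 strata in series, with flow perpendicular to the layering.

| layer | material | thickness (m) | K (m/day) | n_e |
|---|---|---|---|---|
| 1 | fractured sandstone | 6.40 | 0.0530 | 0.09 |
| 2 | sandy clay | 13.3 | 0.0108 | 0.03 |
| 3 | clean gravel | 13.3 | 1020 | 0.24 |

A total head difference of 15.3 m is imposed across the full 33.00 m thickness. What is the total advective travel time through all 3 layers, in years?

With flow normal to the layers, continuity requires the same specific discharge q through every layer.
Σ(b_i/K_i) = 6.40/0.0530 + 13.3/0.0108 + 13.3/1020 = 1352 d.
q = Δh / Σ(b_i/K_i) = 15.3 / 1352 = 0.01131 m/day.
In each layer the seepage velocity is v_i = q/n_i, so the layer transit time is t_i = b_i·n_i / q:
  layer 1 (fractured sandstone): t_1 = 6.40 × 0.09 / 0.01131 = 50.91 d
  layer 2 (sandy clay): t_2 = 13.3 × 0.03 / 0.01131 = 35.26 d
  layer 3 (clean gravel): t_3 = 13.3 × 0.24 / 0.01131 = 282.1 d
Total t = Σ t_i = 368.3 days = 1.008 years.

1.01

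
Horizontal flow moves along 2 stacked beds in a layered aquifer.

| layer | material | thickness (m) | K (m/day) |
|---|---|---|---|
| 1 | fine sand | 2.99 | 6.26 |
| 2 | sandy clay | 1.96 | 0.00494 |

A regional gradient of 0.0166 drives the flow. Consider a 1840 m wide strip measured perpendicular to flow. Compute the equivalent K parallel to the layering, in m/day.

Flow is parallel to layering, so each bed carries its own Darcy discharge and the transmissivities add.
Σ(K_i·b_i) = 6.26×2.99 + 0.00494×1.96 = 18.73 m²/day.
Total thickness b = 4.950 m, so K_eq = Σ(K_i·b_i)/b = 3.783 m/day.

3.78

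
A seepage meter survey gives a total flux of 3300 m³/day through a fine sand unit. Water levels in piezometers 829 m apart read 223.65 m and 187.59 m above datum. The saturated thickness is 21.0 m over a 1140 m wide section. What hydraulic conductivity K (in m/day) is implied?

Cross-sectional area A = 1140 × 21.0 = 23940 m².
Hydraulic gradient i = (223.65 − 187.59) / 829 = 36.06 / 829 = 0.04350.
From Q = K·A·i, K = Q / (A·i) = 3300 / (23940 × 0.04350) = 3.169 m/day.

3.17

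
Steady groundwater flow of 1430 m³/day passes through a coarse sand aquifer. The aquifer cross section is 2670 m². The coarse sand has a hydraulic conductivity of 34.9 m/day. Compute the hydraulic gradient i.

0.0153

From Q = K·A·i, i = Q / (K·A) = 1430 / (34.90 × 2670) = 0.01535.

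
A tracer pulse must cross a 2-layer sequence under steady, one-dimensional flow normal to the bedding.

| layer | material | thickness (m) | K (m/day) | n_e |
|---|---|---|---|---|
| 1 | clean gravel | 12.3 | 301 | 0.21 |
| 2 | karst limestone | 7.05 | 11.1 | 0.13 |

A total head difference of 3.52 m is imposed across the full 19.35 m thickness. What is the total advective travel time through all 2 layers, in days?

With flow normal to the layers, continuity requires the same specific discharge q through every layer.
Σ(b_i/K_i) = 12.3/301 + 7.05/11.1 = 0.6760 d.
q = Δh / Σ(b_i/K_i) = 3.52 / 0.6760 = 5.207 m/day.
In each layer the seepage velocity is v_i = q/n_i, so the layer transit time is t_i = b_i·n_i / q:
  layer 1 (clean gravel): t_1 = 12.3 × 0.21 / 5.207 = 0.4961 d
  layer 2 (karst limestone): t_2 = 7.05 × 0.13 / 5.207 = 0.1760 d
Total t = Σ t_i = 0.6721 days.

0.672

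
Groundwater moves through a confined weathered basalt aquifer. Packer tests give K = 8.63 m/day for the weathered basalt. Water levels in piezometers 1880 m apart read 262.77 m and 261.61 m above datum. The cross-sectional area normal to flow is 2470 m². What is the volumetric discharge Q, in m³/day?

13.2

Hydraulic gradient i = (262.77 − 261.61) / 1880 = 1.16 / 1880 = 0.0006170.
Darcy's law: Q = K · A · i = 8.630 × 2470 × 0.0006170 = 13.15 m³/day.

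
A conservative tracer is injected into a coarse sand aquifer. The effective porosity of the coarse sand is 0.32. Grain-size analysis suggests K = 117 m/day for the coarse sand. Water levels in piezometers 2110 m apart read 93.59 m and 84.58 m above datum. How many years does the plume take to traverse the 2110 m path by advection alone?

3.70

Hydraulic gradient i = (93.59 − 84.58) / 2110 = 9.01 / 2110 = 0.004270.
Darcy flux q = K · i = 117.0 × 0.004270 = 0.4996 m/day.
Seepage velocity v = q / n_e = 0.4996 / 0.32 = 1.561 m/day.
Travel time t = L / v = 2110 / 1.561 = 1351 days = 3.700 years.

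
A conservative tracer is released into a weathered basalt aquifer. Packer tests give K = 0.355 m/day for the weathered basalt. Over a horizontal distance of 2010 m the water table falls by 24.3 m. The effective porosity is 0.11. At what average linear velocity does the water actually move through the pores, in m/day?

Hydraulic gradient i = Δh / L = 24.3 / 2010 = 0.01209.
Darcy flux q = K · i = 0.3550 × 0.01209 = 0.004292 m/day.
Seepage velocity v = q / n_e = 0.004292 / 0.11 = 0.03902 m/day.

0.0390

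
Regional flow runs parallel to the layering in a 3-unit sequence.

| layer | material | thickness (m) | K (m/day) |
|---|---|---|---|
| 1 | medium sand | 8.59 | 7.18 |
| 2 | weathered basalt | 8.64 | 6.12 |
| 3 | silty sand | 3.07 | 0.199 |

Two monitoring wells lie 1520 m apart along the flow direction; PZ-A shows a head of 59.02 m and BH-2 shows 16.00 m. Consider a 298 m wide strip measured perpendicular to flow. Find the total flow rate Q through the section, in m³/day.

Flow is parallel to layering, so each bed carries its own Darcy discharge and the transmissivities add.
Σ(K_i·b_i) = 7.18×8.59 + 6.12×8.64 + 0.199×3.07 = 115.2 m²/day.
Hydraulic gradient i = (59.02 − 16.00) / 1520 = 43.02 / 1520 = 0.02830.
Q = Σ(K_i·b_i) · W · i = 115.2 × 298 × 0.02830 = 971.3 m³/day.

971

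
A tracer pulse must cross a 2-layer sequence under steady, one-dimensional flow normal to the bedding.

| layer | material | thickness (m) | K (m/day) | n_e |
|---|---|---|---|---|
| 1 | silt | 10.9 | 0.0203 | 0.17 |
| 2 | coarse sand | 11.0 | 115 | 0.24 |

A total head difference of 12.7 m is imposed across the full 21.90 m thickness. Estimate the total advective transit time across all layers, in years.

0.520

With flow normal to the layers, continuity requires the same specific discharge q through every layer.
Σ(b_i/K_i) = 10.9/0.0203 + 11.0/115 = 537.0 d.
q = Δh / Σ(b_i/K_i) = 12.7 / 537.0 = 0.02365 m/day.
In each layer the seepage velocity is v_i = q/n_i, so the layer transit time is t_i = b_i·n_i / q:
  layer 1 (silt): t_1 = 10.9 × 0.17 / 0.02365 = 78.36 d
  layer 2 (coarse sand): t_2 = 11.0 × 0.24 / 0.02365 = 111.6 d
Total t = Σ t_i = 190.0 days = 0.5202 years.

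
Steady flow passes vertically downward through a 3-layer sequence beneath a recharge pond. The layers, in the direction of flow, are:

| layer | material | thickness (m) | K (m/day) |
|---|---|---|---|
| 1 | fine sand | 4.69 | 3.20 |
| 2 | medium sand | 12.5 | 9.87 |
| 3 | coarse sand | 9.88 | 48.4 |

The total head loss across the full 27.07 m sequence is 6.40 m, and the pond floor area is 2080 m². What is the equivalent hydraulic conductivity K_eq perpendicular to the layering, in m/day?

9.22

Flow is perpendicular to layering, so the layers act in series and the equivalent K is the thickness-weighted harmonic mean.
Total thickness L = 4.69 + 12.5 + 9.88 = 27.07 m.
Σ(b_i/K_i) = 4.69/3.20 + 12.5/9.87 + 9.88/48.4 = 2.936 d.
K_eq = L / Σ(b_i/K_i) = 27.07 / 2.936 = 9.219 m/day.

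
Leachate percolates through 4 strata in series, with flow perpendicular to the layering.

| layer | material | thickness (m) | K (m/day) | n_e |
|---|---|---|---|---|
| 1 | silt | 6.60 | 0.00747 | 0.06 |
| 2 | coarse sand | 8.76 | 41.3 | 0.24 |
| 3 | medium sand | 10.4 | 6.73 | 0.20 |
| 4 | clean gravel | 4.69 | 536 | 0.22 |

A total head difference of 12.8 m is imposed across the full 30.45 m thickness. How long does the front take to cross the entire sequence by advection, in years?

1.06

With flow normal to the layers, continuity requires the same specific discharge q through every layer.
Σ(b_i/K_i) = 6.60/0.00747 + 8.76/41.3 + 10.4/6.73 + 4.69/536 = 885.3 d.
q = Δh / Σ(b_i/K_i) = 12.8 / 885.3 = 0.01446 m/day.
In each layer the seepage velocity is v_i = q/n_i, so the layer transit time is t_i = b_i·n_i / q:
  layer 1 (silt): t_1 = 6.60 × 0.06 / 0.01446 = 27.39 d
  layer 2 (coarse sand): t_2 = 8.76 × 0.24 / 0.01446 = 145.4 d
  layer 3 (medium sand): t_3 = 10.4 × 0.20 / 0.01446 = 143.9 d
  layer 4 (clean gravel): t_4 = 4.69 × 0.22 / 0.01446 = 71.36 d
Total t = Σ t_i = 388.0 days = 1.062 years.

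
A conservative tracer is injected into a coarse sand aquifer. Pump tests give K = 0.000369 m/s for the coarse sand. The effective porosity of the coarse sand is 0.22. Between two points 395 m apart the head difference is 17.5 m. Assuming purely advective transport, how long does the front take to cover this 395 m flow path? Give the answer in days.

Convert K: 0.000369 m/s × 86400 = 31.88 m/day.
Hydraulic gradient i = Δh / L = 17.5 / 395 = 0.04430.
Darcy flux q = K · i = 31.88 × 0.04430 = 1.412 m/day.
Seepage velocity v = q / n_e = 1.412 / 0.22 = 6.420 m/day.
Travel time t = L / v = 395 / 6.420 = 61.52 days.

61.5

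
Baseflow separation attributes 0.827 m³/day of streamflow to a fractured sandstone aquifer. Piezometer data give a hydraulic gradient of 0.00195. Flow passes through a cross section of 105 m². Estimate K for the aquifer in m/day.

4.04

Hydraulic gradient i = 0.00195.
From Q = K·A·i, K = Q / (A·i) = 0.827 / (105.0 × 0.001950) = 4.039 m/day.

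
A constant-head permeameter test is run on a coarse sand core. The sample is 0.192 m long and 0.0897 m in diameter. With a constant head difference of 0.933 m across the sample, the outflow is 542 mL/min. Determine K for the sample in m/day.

Cross-sectional area A = π·(d/2)² = π × (0.0897/2)² = 0.006319 m².
Convert discharge: 542 mL/min = 9.033e-06 m³/s.
Darcy's law rearranged: K = Q·L / (A·Δh) = 9.033e-06 × 0.192 / (0.006319 × 0.933) = 0.0002942 m/s = 25.42 m/day.

25.4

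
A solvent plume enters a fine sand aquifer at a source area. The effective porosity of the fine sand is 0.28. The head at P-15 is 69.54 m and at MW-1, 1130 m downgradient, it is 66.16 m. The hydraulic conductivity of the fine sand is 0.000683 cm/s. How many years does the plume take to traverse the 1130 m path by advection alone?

Convert K: 0.000683 cm/s × 864 = 0.5901 m/day.
Hydraulic gradient i = (69.54 − 66.16) / 1130 = 3.38 / 1130 = 0.002991.
Darcy flux q = K · i = 0.5901 × 0.002991 = 0.001765 m/day.
Seepage velocity v = q / n_e = 0.001765 / 0.28 = 0.006304 m/day.
Travel time t = L / v = 1130 / 0.006304 = 1.793e+05 days = 490.8 years.

491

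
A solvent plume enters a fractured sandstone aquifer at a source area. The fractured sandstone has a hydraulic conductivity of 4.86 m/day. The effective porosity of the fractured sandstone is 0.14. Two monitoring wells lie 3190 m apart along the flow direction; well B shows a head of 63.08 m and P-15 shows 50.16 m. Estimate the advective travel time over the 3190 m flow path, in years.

62.1

Hydraulic gradient i = (63.08 − 50.16) / 3190 = 12.92 / 3190 = 0.004050.
Darcy flux q = K · i = 4.860 × 0.004050 = 0.01968 m/day.
Seepage velocity v = q / n_e = 0.01968 / 0.14 = 0.1406 m/day.
Travel time t = L / v = 3190 / 0.1406 = 22689 days = 62.12 years.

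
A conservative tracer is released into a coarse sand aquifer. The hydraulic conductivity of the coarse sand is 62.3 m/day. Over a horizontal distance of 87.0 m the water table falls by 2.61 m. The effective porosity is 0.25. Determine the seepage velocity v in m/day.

7.48

Hydraulic gradient i = Δh / L = 2.61 / 87.0 = 0.03000.
Darcy flux q = K · i = 62.30 × 0.03000 = 1.869 m/day.
Seepage velocity v = q / n_e = 1.869 / 0.25 = 7.476 m/day.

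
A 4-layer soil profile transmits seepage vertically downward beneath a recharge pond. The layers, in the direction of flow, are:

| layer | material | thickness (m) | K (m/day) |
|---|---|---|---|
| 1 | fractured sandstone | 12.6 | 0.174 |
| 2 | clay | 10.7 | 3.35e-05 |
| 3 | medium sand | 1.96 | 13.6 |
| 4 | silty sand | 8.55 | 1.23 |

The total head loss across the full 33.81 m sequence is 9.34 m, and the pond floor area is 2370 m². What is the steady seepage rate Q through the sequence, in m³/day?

0.0693

Flow is perpendicular to layering, so the layers act in series and the equivalent K is the thickness-weighted harmonic mean.
Total thickness L = 12.6 + 10.7 + 1.96 + 8.55 = 33.81 m.
Σ(b_i/K_i) = 12.6/0.174 + 10.7/3.35e-05 + 1.96/13.6 + 8.55/1.23 = 3.195e+05 d.
K_eq = L / Σ(b_i/K_i) = 33.81 / 3.195e+05 = 0.0001058 m/day.
Q = K_eq · A · (Δh/L) = 0.0001058 × 2370 × (9.34/33.81) = 0.06929 m³/day.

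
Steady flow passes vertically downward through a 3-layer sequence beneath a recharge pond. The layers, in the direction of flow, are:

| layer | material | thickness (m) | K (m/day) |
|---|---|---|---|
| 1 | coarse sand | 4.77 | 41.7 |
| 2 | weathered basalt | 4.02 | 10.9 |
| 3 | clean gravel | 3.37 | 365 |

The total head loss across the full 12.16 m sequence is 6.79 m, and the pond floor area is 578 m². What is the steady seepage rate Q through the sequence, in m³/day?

7970

Flow is perpendicular to layering, so the layers act in series and the equivalent K is the thickness-weighted harmonic mean.
Total thickness L = 4.77 + 4.02 + 3.37 = 12.16 m.
Σ(b_i/K_i) = 4.77/41.7 + 4.02/10.9 + 3.37/365 = 0.4924 d.
K_eq = L / Σ(b_i/K_i) = 12.16 / 0.4924 = 24.69 m/day.
Q = K_eq · A · (Δh/L) = 24.69 × 578 × (6.79/12.16) = 7970 m³/day.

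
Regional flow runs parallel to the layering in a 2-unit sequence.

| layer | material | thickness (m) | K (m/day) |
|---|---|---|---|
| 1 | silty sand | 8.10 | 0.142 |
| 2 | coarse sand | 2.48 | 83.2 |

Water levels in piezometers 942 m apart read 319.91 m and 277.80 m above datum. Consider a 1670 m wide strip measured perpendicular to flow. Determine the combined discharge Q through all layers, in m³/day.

Flow is parallel to layering, so each bed carries its own Darcy discharge and the transmissivities add.
Σ(K_i·b_i) = 0.142×8.10 + 83.2×2.48 = 207.5 m²/day.
Hydraulic gradient i = (319.91 − 277.80) / 942 = 42.11 / 942 = 0.04470.
Q = Σ(K_i·b_i) · W · i = 207.5 × 1670 × 0.04470 = 15490 m³/day.

15500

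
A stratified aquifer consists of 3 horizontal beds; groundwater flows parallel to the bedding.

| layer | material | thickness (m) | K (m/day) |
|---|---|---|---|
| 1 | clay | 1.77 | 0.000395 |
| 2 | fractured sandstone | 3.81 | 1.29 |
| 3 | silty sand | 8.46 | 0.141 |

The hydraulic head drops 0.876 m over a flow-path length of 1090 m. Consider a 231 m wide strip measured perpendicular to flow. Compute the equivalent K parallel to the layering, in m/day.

0.435

Flow is parallel to layering, so each bed carries its own Darcy discharge and the transmissivities add.
Σ(K_i·b_i) = 0.000395×1.77 + 1.29×3.81 + 0.141×8.46 = 6.108 m²/day.
Total thickness b = 14.04 m, so K_eq = Σ(K_i·b_i)/b = 0.4351 m/day.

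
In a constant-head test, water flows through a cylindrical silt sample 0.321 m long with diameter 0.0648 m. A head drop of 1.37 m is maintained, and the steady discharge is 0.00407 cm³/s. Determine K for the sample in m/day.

0.0250

Cross-sectional area A = π·(d/2)² = π × (0.0648/2)² = 0.003298 m².
Convert discharge: 0.00407 cm³/s = 4.070e-09 m³/s.
Darcy's law rearranged: K = Q·L / (A·Δh) = 4.070e-09 × 0.321 / (0.003298 × 1.37) = 2.892e-07 m/s = 0.02498 m/day.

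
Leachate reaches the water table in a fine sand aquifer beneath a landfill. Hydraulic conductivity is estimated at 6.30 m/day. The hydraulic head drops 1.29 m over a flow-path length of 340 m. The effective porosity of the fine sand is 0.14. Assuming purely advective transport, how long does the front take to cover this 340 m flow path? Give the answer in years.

5.45

Hydraulic gradient i = Δh / L = 1.29 / 340 = 0.003794.
Darcy flux q = K · i = 6.300 × 0.003794 = 0.02390 m/day.
Seepage velocity v = q / n_e = 0.02390 / 0.14 = 0.1707 m/day.
Travel time t = L / v = 340 / 0.1707 = 1991 days = 5.452 years.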